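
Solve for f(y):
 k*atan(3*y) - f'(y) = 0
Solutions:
 f(y) = C1 + k*(y*atan(3*y) - log(9*y^2 + 1)/6)


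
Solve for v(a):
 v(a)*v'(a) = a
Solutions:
 v(a) = -sqrt(C1 + a^2)
 v(a) = sqrt(C1 + a^2)


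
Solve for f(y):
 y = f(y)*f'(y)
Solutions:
 f(y) = -sqrt(C1 + y^2)
 f(y) = sqrt(C1 + y^2)


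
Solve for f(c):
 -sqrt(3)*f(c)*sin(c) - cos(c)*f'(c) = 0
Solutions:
 f(c) = C1*cos(c)^(sqrt(3))


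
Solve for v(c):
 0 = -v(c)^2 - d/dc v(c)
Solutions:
 v(c) = 1/(C1 + c)


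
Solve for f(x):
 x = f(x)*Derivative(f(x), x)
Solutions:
 f(x) = -sqrt(C1 + x^2)
 f(x) = sqrt(C1 + x^2)


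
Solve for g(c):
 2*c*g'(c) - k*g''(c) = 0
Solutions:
 g(c) = C1 + C2*erf(c*sqrt(-1/k))/sqrt(-1/k)


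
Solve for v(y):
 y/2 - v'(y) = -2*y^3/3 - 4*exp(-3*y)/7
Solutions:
 v(y) = C1 + y^4/6 + y^2/4 - 4*exp(-3*y)/21


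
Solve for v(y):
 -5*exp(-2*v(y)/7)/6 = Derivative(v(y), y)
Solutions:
 v(y) = 7*log(-sqrt(C1 - 5*y)) - 7*log(21)/2
 v(y) = 7*log(C1 - 5*y)/2 - 7*log(21)/2


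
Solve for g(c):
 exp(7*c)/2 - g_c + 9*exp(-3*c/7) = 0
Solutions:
 g(c) = C1 + exp(7*c)/14 - 21*exp(-3*c/7)


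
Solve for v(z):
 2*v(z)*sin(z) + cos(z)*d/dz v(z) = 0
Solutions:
 v(z) = C1*cos(z)^2


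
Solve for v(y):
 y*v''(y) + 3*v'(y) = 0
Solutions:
 v(y) = C1 + C2/y^2


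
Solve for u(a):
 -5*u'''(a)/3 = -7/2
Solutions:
 u(a) = C1 + C2*a + C3*a^2 + 7*a^3/20


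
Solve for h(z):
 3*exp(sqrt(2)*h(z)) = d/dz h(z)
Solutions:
 h(z) = sqrt(2)*(2*log(-1/(C1 + 3*z)) - log(2))/4


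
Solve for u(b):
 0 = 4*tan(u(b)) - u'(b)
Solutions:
 u(b) = pi - asin(C1*exp(4*b))
 u(b) = asin(C1*exp(4*b))


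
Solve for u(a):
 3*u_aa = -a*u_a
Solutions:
 u(a) = C1 + C2*erf(sqrt(6)*a/6)


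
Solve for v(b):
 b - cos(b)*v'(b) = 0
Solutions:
 v(b) = C1 + Integral(b/cos(b), b)


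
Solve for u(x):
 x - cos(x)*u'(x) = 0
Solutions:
 u(x) = C1 + Integral(x/cos(x), x)


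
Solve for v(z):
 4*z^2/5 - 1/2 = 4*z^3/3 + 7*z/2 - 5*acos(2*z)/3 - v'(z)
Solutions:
 v(z) = C1 + z^4/3 - 4*z^3/15 + 7*z^2/4 - 5*z*acos(2*z)/3 + z/2 + 5*sqrt(1 - 4*z^2)/6


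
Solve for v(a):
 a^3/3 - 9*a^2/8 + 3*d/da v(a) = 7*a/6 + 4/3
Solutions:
 v(a) = C1 - a^4/36 + a^3/8 + 7*a^2/36 + 4*a/9


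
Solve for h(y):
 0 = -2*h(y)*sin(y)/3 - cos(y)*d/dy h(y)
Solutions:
 h(y) = C1*cos(y)^(2/3)


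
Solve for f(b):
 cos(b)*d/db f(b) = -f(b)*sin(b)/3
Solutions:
 f(b) = C1*cos(b)^(1/3)


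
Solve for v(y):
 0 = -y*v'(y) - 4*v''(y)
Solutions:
 v(y) = C1 + C2*erf(sqrt(2)*y/4)


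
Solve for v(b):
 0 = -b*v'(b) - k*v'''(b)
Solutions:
 v(b) = C1 + Integral(C2*airyai(b*(-1/k)^(1/3)) + C3*airybi(b*(-1/k)^(1/3)), b)


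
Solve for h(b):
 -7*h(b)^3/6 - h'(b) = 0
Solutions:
 h(b) = -sqrt(3)*sqrt(-1/(C1 - 7*b))
 h(b) = sqrt(3)*sqrt(-1/(C1 - 7*b))


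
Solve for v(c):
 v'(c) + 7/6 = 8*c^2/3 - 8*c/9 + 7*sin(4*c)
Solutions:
 v(c) = C1 + 8*c^3/9 - 4*c^2/9 - 7*c/6 - 7*cos(4*c)/4


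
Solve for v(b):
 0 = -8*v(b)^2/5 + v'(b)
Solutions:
 v(b) = -5/(C1 + 8*b)


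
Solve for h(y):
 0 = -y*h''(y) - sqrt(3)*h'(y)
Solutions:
 h(y) = C1 + C2*y^(1 - sqrt(3))


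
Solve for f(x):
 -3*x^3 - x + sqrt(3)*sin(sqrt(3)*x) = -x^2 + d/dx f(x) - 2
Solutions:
 f(x) = C1 - 3*x^4/4 + x^3/3 - x^2/2 + 2*x - cos(sqrt(3)*x)


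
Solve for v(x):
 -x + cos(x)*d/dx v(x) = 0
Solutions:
 v(x) = C1 + Integral(x/cos(x), x)


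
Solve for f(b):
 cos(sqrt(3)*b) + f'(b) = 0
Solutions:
 f(b) = C1 - sqrt(3)*sin(sqrt(3)*b)/3


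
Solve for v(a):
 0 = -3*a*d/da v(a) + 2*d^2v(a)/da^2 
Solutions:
 v(a) = C1 + C2*erfi(sqrt(3)*a/2)


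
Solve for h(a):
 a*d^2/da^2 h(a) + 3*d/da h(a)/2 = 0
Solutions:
 h(a) = C1 + C2/sqrt(a)


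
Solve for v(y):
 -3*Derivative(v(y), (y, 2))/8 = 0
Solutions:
 v(y) = C1 + C2*y


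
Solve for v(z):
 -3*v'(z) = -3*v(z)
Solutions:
 v(z) = C1*exp(z)


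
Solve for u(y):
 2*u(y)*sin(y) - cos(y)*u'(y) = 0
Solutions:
 u(y) = C1/cos(y)^2


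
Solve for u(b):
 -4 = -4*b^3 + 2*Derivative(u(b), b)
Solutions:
 u(b) = C1 + b^4/2 - 2*b


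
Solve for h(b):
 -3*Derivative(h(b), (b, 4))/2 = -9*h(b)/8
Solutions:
 h(b) = C1*exp(-sqrt(2)*3^(1/4)*b/2) + C2*exp(sqrt(2)*3^(1/4)*b/2) + C3*sin(sqrt(2)*3^(1/4)*b/2) + C4*cos(sqrt(2)*3^(1/4)*b/2)


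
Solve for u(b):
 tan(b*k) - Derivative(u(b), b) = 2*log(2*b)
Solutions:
 u(b) = C1 - 2*b*log(b) - 2*b*log(2) + 2*b + Piecewise((-log(cos(b*k))/k, Ne(k, 0)), (0, True))


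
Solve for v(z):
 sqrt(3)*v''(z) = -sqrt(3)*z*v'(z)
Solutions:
 v(z) = C1 + C2*erf(sqrt(2)*z/2)


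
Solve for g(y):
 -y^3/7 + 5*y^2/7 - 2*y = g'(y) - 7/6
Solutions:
 g(y) = C1 - y^4/28 + 5*y^3/21 - y^2 + 7*y/6


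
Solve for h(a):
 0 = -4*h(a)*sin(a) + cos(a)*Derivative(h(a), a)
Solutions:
 h(a) = C1/cos(a)^4


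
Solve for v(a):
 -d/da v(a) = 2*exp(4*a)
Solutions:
 v(a) = C1 - exp(4*a)/2


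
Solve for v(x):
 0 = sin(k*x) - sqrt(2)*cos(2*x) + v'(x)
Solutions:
 v(x) = C1 + sqrt(2)*sin(2*x)/2 + cos(k*x)/k


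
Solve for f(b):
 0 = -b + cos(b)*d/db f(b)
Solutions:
 f(b) = C1 + Integral(b/cos(b), b)


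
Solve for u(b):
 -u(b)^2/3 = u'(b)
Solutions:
 u(b) = 3/(C1 + b)


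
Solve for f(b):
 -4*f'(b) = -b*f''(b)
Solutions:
 f(b) = C1 + C2*b^5


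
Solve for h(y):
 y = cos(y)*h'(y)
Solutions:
 h(y) = C1 + Integral(y/cos(y), y)


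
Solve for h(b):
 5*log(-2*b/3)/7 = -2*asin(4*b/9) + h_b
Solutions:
 h(b) = C1 + 5*b*log(-b)/7 + 2*b*asin(4*b/9) - 5*b*log(3)/7 - 5*b/7 + 5*b*log(2)/7 + sqrt(81 - 16*b^2)/2


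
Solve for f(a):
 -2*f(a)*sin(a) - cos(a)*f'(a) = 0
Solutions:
 f(a) = C1*cos(a)^2


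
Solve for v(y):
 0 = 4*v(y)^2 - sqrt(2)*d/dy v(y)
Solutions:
 v(y) = -1/(C1 + 2*sqrt(2)*y)


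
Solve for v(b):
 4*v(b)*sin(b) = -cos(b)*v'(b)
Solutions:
 v(b) = C1*cos(b)^4


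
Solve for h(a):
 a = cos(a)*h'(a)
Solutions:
 h(a) = C1 + Integral(a/cos(a), a)


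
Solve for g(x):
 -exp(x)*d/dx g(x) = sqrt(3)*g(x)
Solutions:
 g(x) = C1*exp(sqrt(3)*exp(-x))


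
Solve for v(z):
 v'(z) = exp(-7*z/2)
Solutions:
 v(z) = C1 - 2*exp(-7*z/2)/7


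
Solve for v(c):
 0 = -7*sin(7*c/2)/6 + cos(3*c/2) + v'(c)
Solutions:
 v(c) = C1 - 2*sin(3*c/2)/3 - cos(7*c/2)/3


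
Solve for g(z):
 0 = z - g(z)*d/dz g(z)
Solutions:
 g(z) = -sqrt(C1 + z^2)
 g(z) = sqrt(C1 + z^2)


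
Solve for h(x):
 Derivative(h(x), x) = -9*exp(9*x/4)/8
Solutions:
 h(x) = C1 - exp(9*x/4)/2


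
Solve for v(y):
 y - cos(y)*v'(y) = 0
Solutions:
 v(y) = C1 + Integral(y/cos(y), y)


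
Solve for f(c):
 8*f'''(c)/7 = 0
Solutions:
 f(c) = C1 + C2*c + C3*c^2


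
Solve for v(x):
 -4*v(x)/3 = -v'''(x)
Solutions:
 v(x) = C3*exp(6^(2/3)*x/3) + (C1*sin(2^(2/3)*3^(1/6)*x/2) + C2*cos(2^(2/3)*3^(1/6)*x/2))*exp(-6^(2/3)*x/6)


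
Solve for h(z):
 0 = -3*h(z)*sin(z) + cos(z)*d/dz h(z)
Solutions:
 h(z) = C1/cos(z)^3


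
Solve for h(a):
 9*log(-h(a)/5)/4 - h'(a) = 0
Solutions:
 -4*Integral(1/(log(-_y) - log(5)), (_y, h(a)))/9 = C1 - a


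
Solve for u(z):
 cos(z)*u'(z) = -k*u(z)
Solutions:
 u(z) = C1*exp(k*(log(sin(z) - 1) - log(sin(z) + 1))/2)


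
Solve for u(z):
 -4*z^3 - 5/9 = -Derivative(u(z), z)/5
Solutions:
 u(z) = C1 + 5*z^4 + 25*z/9


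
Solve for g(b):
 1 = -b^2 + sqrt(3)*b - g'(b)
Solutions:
 g(b) = C1 - b^3/3 + sqrt(3)*b^2/2 - b


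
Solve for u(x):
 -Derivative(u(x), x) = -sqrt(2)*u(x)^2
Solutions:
 u(x) = -1/(C1 + sqrt(2)*x)


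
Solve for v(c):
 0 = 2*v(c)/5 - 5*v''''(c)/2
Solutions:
 v(c) = C1*exp(-sqrt(10)*c/5) + C2*exp(sqrt(10)*c/5) + C3*sin(sqrt(10)*c/5) + C4*cos(sqrt(10)*c/5)


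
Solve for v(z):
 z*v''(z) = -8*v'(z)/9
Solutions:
 v(z) = C1 + C2*z^(1/9)


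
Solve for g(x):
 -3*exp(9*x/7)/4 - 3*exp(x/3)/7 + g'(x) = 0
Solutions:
 g(x) = C1 + 7*exp(9*x/7)/12 + 9*exp(x/3)/7


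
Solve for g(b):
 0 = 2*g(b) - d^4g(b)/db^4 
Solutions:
 g(b) = C1*exp(-2^(1/4)*b) + C2*exp(2^(1/4)*b) + C3*sin(2^(1/4)*b) + C4*cos(2^(1/4)*b)


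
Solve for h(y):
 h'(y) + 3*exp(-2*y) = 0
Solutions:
 h(y) = C1 + 3*exp(-2*y)/2


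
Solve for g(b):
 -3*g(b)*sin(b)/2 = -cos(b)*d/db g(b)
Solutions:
 g(b) = C1/cos(b)^(3/2)


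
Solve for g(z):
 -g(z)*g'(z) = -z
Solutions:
 g(z) = -sqrt(C1 + z^2)
 g(z) = sqrt(C1 + z^2)


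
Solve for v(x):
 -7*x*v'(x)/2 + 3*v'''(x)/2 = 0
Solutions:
 v(x) = C1 + Integral(C2*airyai(3^(2/3)*7^(1/3)*x/3) + C3*airybi(3^(2/3)*7^(1/3)*x/3), x)


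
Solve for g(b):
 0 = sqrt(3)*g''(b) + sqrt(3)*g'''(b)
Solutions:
 g(b) = C1 + C2*b + C3*exp(-b)


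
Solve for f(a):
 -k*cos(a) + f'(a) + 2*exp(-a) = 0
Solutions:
 f(a) = C1 + k*sin(a) + 2*exp(-a)


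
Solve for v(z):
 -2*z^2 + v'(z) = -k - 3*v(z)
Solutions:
 v(z) = C1*exp(-3*z) - k/3 + 2*z^2/3 - 4*z/9 + 4/27


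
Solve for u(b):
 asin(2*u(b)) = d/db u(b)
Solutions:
 Integral(1/asin(2*_y), (_y, u(b))) = C1 + b


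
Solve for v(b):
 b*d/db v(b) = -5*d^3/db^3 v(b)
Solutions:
 v(b) = C1 + Integral(C2*airyai(-5^(2/3)*b/5) + C3*airybi(-5^(2/3)*b/5), b)


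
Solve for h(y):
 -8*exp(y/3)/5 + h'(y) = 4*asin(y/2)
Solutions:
 h(y) = C1 + 4*y*asin(y/2) + 4*sqrt(4 - y^2) + 24*exp(y/3)/5


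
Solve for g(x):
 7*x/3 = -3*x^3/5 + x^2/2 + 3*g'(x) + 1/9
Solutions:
 g(x) = C1 + x^4/20 - x^3/18 + 7*x^2/18 - x/27


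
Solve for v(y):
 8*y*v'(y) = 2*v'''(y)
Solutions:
 v(y) = C1 + Integral(C2*airyai(2^(2/3)*y) + C3*airybi(2^(2/3)*y), y)


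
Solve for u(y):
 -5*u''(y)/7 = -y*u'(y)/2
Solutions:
 u(y) = C1 + C2*erfi(sqrt(35)*y/10)


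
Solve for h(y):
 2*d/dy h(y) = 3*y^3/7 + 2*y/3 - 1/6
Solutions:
 h(y) = C1 + 3*y^4/56 + y^2/6 - y/12


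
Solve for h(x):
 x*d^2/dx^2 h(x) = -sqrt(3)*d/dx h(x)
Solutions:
 h(x) = C1 + C2*x^(1 - sqrt(3))


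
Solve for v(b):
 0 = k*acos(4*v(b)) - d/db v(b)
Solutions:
 Integral(1/acos(4*_y), (_y, v(b))) = C1 + b*k


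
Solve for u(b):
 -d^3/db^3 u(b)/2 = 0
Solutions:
 u(b) = C1 + C2*b + C3*b^2


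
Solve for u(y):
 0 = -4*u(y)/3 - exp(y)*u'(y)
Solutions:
 u(y) = C1*exp(4*exp(-y)/3)


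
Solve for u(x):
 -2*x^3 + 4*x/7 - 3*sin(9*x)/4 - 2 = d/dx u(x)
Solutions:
 u(x) = C1 - x^4/2 + 2*x^2/7 - 2*x + cos(9*x)/12


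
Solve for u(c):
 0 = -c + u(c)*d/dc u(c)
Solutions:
 u(c) = -sqrt(C1 + c^2)
 u(c) = sqrt(C1 + c^2)


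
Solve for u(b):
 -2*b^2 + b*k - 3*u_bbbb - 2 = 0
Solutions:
 u(b) = C1 + C2*b + C3*b^2 + C4*b^3 - b^6/540 + b^5*k/360 - b^4/36


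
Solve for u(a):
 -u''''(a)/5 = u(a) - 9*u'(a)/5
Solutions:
 u(a) = (C1/sqrt(exp(a*sqrt(-12^(1/3)*(sqrt(435441) + 729)^(1/3)/6 - 20*18^(1/3)/(3*(sqrt(435441) + 729)^(1/3)) + 18*sqrt(6)/sqrt(40*18^(1/3)/(sqrt(435441) + 729)^(1/3) + 12^(1/3)*(sqrt(435441) + 729)^(1/3))))) + C2*sqrt(exp(a*sqrt(-12^(1/3)*(sqrt(435441) + 729)^(1/3)/6 - 20*18^(1/3)/(3*(sqrt(435441) + 729)^(1/3)) + 18*sqrt(6)/sqrt(40*18^(1/3)/(sqrt(435441) + 729)^(1/3) + 12^(1/3)*(sqrt(435441) + 729)^(1/3))))))*exp(sqrt(6)*a*sqrt(40*18^(1/3)/(sqrt(435441) + 729)^(1/3) + 12^(1/3)*(sqrt(435441) + 729)^(1/3))/12) + (C3*sin(a*sqrt(20*18^(1/3)/(3*(sqrt(435441) + 729)^(1/3)) + 12^(1/3)*(sqrt(435441) + 729)^(1/3)/6 + 18*sqrt(6)/sqrt(40*18^(1/3)/(sqrt(435441) + 729)^(1/3) + 12^(1/3)*(sqrt(435441) + 729)^(1/3)))/2) + C4*cos(a*sqrt(20*18^(1/3)/(3*(sqrt(435441) + 729)^(1/3)) + 12^(1/3)*(sqrt(435441) + 729)^(1/3)/6 + 18*sqrt(6)/sqrt(40*18^(1/3)/(sqrt(435441) + 729)^(1/3) + 12^(1/3)*(sqrt(435441) + 729)^(1/3)))/2))*exp(-sqrt(6)*a*sqrt(40*18^(1/3)/(sqrt(435441) + 729)^(1/3) + 12^(1/3)*(sqrt(435441) + 729)^(1/3))/12)


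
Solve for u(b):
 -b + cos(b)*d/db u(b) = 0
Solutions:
 u(b) = C1 + Integral(b/cos(b), b)


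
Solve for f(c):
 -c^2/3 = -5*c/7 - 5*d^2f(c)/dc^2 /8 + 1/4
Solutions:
 f(c) = C1 + C2*c + 2*c^4/45 - 4*c^3/21 + c^2/5


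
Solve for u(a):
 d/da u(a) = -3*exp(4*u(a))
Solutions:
 u(a) = log(-I*(1/(C1 + 12*a))^(1/4))
 u(a) = log(I*(1/(C1 + 12*a))^(1/4))
 u(a) = log(-(1/(C1 + 12*a))^(1/4))
 u(a) = log(1/(C1 + 12*a))/4


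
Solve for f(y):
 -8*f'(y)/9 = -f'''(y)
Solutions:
 f(y) = C1 + C2*exp(-2*sqrt(2)*y/3) + C3*exp(2*sqrt(2)*y/3)


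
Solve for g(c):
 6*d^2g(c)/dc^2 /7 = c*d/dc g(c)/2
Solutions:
 g(c) = C1 + C2*erfi(sqrt(42)*c/12)


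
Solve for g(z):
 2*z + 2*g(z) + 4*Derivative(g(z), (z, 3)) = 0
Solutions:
 g(z) = C3*exp(-2^(2/3)*z/2) - z + (C1*sin(2^(2/3)*sqrt(3)*z/4) + C2*cos(2^(2/3)*sqrt(3)*z/4))*exp(2^(2/3)*z/4)


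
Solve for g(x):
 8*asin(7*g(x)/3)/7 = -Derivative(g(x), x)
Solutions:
 Integral(1/asin(7*_y/3), (_y, g(x))) = C1 - 8*x/7


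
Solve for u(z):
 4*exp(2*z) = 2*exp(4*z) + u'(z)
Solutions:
 u(z) = C1 - exp(4*z)/2 + 2*exp(2*z)


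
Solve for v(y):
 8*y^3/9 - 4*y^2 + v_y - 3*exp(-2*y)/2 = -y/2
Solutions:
 v(y) = C1 - 2*y^4/9 + 4*y^3/3 - y^2/4 - 3*exp(-2*y)/4


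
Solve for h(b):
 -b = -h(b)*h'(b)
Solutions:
 h(b) = -sqrt(C1 + b^2)
 h(b) = sqrt(C1 + b^2)


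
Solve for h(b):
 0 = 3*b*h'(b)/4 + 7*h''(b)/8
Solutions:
 h(b) = C1 + C2*erf(sqrt(21)*b/7)


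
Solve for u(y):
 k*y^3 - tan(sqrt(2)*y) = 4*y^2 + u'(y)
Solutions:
 u(y) = C1 + k*y^4/4 - 4*y^3/3 + sqrt(2)*log(cos(sqrt(2)*y))/2


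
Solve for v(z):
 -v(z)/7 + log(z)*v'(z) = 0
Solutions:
 v(z) = C1*exp(li(z)/7)


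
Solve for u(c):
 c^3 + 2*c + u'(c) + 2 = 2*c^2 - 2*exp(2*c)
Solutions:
 u(c) = C1 - c^4/4 + 2*c^3/3 - c^2 - 2*c - exp(2*c)


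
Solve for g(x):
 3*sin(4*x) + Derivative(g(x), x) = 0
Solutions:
 g(x) = C1 + 3*cos(4*x)/4


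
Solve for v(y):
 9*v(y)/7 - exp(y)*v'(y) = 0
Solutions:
 v(y) = C1*exp(-9*exp(-y)/7)


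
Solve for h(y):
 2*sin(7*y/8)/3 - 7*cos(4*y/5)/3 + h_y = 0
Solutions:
 h(y) = C1 + 35*sin(4*y/5)/12 + 16*cos(7*y/8)/21


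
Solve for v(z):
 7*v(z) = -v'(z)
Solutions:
 v(z) = C1*exp(-7*z)


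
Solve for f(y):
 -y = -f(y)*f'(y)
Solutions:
 f(y) = -sqrt(C1 + y^2)
 f(y) = sqrt(C1 + y^2)


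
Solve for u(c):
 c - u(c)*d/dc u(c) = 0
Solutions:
 u(c) = -sqrt(C1 + c^2)
 u(c) = sqrt(C1 + c^2)


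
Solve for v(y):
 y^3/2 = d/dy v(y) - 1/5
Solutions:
 v(y) = C1 + y^4/8 + y/5


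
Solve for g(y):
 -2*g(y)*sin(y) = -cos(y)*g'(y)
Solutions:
 g(y) = C1/cos(y)^2


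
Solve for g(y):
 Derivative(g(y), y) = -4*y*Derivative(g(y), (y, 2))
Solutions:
 g(y) = C1 + C2*y^(3/4)


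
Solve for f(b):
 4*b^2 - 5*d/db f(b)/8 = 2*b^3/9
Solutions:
 f(b) = C1 - 4*b^4/45 + 32*b^3/15


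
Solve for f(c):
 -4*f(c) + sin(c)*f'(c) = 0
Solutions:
 f(c) = C1*(cos(c)^2 - 2*cos(c) + 1)/(cos(c)^2 + 2*cos(c) + 1)


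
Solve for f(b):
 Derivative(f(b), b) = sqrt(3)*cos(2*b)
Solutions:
 f(b) = C1 + sqrt(3)*sin(2*b)/2


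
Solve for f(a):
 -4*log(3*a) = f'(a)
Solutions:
 f(a) = C1 - 4*a*log(a) - a*log(81) + 4*a


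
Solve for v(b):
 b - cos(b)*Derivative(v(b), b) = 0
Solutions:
 v(b) = C1 + Integral(b/cos(b), b)


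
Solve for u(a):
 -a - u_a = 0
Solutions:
 u(a) = C1 - a^2/2


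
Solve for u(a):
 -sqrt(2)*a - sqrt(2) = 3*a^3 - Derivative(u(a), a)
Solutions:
 u(a) = C1 + 3*a^4/4 + sqrt(2)*a^2/2 + sqrt(2)*a


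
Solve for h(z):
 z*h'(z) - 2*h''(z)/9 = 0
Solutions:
 h(z) = C1 + C2*erfi(3*z/2)


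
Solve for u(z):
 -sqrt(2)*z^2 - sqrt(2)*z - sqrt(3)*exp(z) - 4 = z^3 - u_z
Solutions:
 u(z) = C1 + z^4/4 + sqrt(2)*z^3/3 + sqrt(2)*z^2/2 + 4*z + sqrt(3)*exp(z)


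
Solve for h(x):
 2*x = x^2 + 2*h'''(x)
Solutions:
 h(x) = C1 + C2*x + C3*x^2 - x^5/120 + x^4/24


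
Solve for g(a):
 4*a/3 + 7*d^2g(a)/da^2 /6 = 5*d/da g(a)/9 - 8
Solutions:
 g(a) = C1 + C2*exp(10*a/21) + 6*a^2/5 + 486*a/25


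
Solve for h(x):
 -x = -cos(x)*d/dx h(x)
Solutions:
 h(x) = C1 + Integral(x/cos(x), x)


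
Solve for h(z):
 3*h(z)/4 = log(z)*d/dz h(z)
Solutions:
 h(z) = C1*exp(3*li(z)/4)


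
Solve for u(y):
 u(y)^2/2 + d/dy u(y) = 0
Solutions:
 u(y) = 2/(C1 + y)


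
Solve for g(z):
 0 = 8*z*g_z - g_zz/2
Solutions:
 g(z) = C1 + C2*erfi(2*sqrt(2)*z)


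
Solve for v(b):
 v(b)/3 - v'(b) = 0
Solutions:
 v(b) = C1*exp(b/3)


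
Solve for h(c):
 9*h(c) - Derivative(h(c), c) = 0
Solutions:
 h(c) = C1*exp(9*c)


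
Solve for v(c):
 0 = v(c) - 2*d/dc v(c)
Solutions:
 v(c) = C1*exp(c/2)


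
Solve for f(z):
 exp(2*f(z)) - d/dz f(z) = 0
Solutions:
 f(z) = log(-sqrt(-1/(C1 + z))) - log(2)/2
 f(z) = log(-1/(C1 + z))/2 - log(2)/2


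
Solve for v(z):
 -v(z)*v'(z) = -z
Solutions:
 v(z) = -sqrt(C1 + z^2)
 v(z) = sqrt(C1 + z^2)


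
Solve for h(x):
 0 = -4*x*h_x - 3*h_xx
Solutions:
 h(x) = C1 + C2*erf(sqrt(6)*x/3)


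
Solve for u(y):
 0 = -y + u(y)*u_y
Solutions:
 u(y) = -sqrt(C1 + y^2)
 u(y) = sqrt(C1 + y^2)


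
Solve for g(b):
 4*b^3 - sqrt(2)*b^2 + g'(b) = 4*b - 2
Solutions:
 g(b) = C1 - b^4 + sqrt(2)*b^3/3 + 2*b^2 - 2*b


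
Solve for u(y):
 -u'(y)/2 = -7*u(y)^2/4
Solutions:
 u(y) = -2/(C1 + 7*y)


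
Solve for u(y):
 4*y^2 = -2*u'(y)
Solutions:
 u(y) = C1 - 2*y^3/3


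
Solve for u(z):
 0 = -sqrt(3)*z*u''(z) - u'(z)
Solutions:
 u(z) = C1 + C2*z^(1 - sqrt(3)/3)


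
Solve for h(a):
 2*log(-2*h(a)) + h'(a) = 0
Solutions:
 Integral(1/(log(-_y) + log(2)), (_y, h(a)))/2 = C1 - a


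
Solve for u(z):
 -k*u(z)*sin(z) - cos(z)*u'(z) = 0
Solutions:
 u(z) = C1*exp(k*log(cos(z)))


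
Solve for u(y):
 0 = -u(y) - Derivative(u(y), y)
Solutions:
 u(y) = C1*exp(-y)


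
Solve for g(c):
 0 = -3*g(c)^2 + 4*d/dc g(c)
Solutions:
 g(c) = -4/(C1 + 3*c)


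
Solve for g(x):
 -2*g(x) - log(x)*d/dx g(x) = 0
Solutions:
 g(x) = C1*exp(-2*li(x))


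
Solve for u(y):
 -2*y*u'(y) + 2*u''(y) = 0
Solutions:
 u(y) = C1 + C2*erfi(sqrt(2)*y/2)


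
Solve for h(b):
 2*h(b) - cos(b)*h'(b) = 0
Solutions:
 h(b) = C1*(sin(b) + 1)/(sin(b) - 1)


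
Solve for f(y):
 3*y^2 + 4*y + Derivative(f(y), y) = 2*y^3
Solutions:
 f(y) = C1 + y^4/2 - y^3 - 2*y^2


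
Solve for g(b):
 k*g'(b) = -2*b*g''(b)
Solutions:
 g(b) = C1 + b^(1 - re(k)/2)*(C2*sin(log(b)*Abs(im(k))/2) + C3*cos(log(b)*im(k)/2))


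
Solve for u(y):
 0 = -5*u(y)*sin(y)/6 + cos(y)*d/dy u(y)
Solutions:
 u(y) = C1/cos(y)^(5/6)


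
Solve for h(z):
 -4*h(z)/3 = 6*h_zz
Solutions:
 h(z) = C1*sin(sqrt(2)*z/3) + C2*cos(sqrt(2)*z/3)


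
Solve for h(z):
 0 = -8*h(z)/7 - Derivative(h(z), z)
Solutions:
 h(z) = C1*exp(-8*z/7)


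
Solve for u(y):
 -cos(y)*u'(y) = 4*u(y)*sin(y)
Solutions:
 u(y) = C1*cos(y)^4


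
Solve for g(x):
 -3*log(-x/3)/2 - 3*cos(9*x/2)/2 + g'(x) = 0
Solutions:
 g(x) = C1 + 3*x*log(-x)/2 - 3*x*log(3)/2 - 3*x/2 + sin(9*x/2)/3


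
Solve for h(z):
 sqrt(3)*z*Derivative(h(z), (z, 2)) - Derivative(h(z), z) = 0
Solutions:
 h(z) = C1 + C2*z^(sqrt(3)/3 + 1)


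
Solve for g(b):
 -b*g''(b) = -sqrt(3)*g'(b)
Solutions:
 g(b) = C1 + C2*b^(1 + sqrt(3))


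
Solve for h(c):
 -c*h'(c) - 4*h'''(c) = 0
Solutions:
 h(c) = C1 + Integral(C2*airyai(-2^(1/3)*c/2) + C3*airybi(-2^(1/3)*c/2), c)


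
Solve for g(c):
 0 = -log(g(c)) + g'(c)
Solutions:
 li(g(c)) = C1 + c


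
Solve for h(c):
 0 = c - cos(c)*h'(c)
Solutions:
 h(c) = C1 + Integral(c/cos(c), c)


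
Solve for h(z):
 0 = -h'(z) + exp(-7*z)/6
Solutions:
 h(z) = C1 - exp(-7*z)/42


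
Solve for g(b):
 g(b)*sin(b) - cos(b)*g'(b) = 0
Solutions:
 g(b) = C1/cos(b)


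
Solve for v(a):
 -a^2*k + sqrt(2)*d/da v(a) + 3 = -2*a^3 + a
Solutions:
 v(a) = C1 - sqrt(2)*a^4/4 + sqrt(2)*a^3*k/6 + sqrt(2)*a^2/4 - 3*sqrt(2)*a/2


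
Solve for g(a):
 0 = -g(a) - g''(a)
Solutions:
 g(a) = C1*sin(a) + C2*cos(a)


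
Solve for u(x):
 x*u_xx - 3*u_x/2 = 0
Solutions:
 u(x) = C1 + C2*x^(5/2)


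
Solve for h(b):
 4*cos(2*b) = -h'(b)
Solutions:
 h(b) = C1 - 2*sin(2*b)


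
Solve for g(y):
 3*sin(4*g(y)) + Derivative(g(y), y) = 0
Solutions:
 g(y) = -acos((-C1 - exp(24*y))/(C1 - exp(24*y)))/4 + pi/2
 g(y) = acos((-C1 - exp(24*y))/(C1 - exp(24*y)))/4


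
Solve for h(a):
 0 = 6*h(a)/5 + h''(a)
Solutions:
 h(a) = C1*sin(sqrt(30)*a/5) + C2*cos(sqrt(30)*a/5)


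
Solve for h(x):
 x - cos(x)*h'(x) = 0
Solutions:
 h(x) = C1 + Integral(x/cos(x), x)


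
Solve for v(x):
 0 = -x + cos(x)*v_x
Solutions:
 v(x) = C1 + Integral(x/cos(x), x)


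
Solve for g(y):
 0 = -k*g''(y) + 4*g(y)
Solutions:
 g(y) = C1*exp(-2*y*sqrt(1/k)) + C2*exp(2*y*sqrt(1/k))


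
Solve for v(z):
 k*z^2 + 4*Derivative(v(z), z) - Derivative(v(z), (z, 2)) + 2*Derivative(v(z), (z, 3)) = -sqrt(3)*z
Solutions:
 v(z) = C1 - k*z^3/12 - k*z^2/16 + 7*k*z/32 - sqrt(3)*z^2/8 - sqrt(3)*z/16 + (C2*sin(sqrt(31)*z/4) + C3*cos(sqrt(31)*z/4))*exp(z/4)


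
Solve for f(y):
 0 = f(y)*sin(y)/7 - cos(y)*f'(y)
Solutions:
 f(y) = C1/cos(y)^(1/7)


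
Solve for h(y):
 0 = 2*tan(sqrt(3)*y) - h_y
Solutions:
 h(y) = C1 - 2*sqrt(3)*log(cos(sqrt(3)*y))/3


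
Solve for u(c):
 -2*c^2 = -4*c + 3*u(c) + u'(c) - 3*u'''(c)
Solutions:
 u(c) = C1*exp(-2^(1/3)*c*(2/(5*sqrt(29) + 27)^(1/3) + 2^(1/3)*(5*sqrt(29) + 27)^(1/3))/12)*sin(2^(1/3)*sqrt(3)*c*(-2^(1/3)*(5*sqrt(29) + 27)^(1/3) + 2/(5*sqrt(29) + 27)^(1/3))/12) + C2*exp(-2^(1/3)*c*(2/(5*sqrt(29) + 27)^(1/3) + 2^(1/3)*(5*sqrt(29) + 27)^(1/3))/12)*cos(2^(1/3)*sqrt(3)*c*(-2^(1/3)*(5*sqrt(29) + 27)^(1/3) + 2/(5*sqrt(29) + 27)^(1/3))/12) + C3*exp(2^(1/3)*c*(2/(5*sqrt(29) + 27)^(1/3) + 2^(1/3)*(5*sqrt(29) + 27)^(1/3))/6) - 2*c^2/3 + 16*c/9 - 16/27


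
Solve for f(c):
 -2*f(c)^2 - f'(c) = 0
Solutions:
 f(c) = 1/(C1 + 2*c)


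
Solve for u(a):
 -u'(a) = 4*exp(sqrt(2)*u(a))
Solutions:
 u(a) = sqrt(2)*(2*log(1/(C1 + 4*a)) - log(2))/4


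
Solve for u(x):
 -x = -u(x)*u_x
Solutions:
 u(x) = -sqrt(C1 + x^2)
 u(x) = sqrt(C1 + x^2)


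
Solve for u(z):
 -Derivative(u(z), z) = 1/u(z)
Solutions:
 u(z) = -sqrt(C1 - 2*z)
 u(z) = sqrt(C1 - 2*z)


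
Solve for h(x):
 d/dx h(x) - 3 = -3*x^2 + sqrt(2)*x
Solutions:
 h(x) = C1 - x^3 + sqrt(2)*x^2/2 + 3*x


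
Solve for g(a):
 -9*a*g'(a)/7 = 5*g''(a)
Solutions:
 g(a) = C1 + C2*erf(3*sqrt(70)*a/70)


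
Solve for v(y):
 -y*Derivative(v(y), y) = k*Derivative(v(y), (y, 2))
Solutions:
 v(y) = C1 + C2*sqrt(k)*erf(sqrt(2)*y*sqrt(1/k)/2)


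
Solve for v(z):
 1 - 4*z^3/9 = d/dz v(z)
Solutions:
 v(z) = C1 - z^4/9 + z


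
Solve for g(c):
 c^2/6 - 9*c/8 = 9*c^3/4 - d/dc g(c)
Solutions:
 g(c) = C1 + 9*c^4/16 - c^3/18 + 9*c^2/16


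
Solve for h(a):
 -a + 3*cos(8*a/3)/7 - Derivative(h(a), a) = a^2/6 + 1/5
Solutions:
 h(a) = C1 - a^3/18 - a^2/2 - a/5 + 9*sin(8*a/3)/56


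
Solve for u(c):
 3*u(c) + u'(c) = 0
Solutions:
 u(c) = C1*exp(-3*c)


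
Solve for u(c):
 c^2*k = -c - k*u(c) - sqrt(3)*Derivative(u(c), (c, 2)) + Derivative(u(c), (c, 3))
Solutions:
 u(c) = C1*exp(c*(-3^(1/3)*(-9*k/2 + sqrt((9*k + 2*sqrt(3))^2 - 12)/2 - sqrt(3))^(1/3) + sqrt(3) - 3^(2/3)/(-9*k/2 + sqrt((9*k + 2*sqrt(3))^2 - 12)/2 - sqrt(3))^(1/3))/3) + C2*exp(c*(3^(1/3)*(-9*k/2 + sqrt((9*k + 2*sqrt(3))^2 - 12)/2 - sqrt(3))^(1/3)/6 - 3^(5/6)*I*(-9*k/2 + sqrt((9*k + 2*sqrt(3))^2 - 12)/2 - sqrt(3))^(1/3)/6 + sqrt(3)/3 - 2/((-3^(1/3) + 3^(5/6)*I)*(-9*k/2 + sqrt((9*k + 2*sqrt(3))^2 - 12)/2 - sqrt(3))^(1/3)))) + C3*exp(c*(3^(1/3)*(-9*k/2 + sqrt((9*k + 2*sqrt(3))^2 - 12)/2 - sqrt(3))^(1/3)/6 + 3^(5/6)*I*(-9*k/2 + sqrt((9*k + 2*sqrt(3))^2 - 12)/2 - sqrt(3))^(1/3)/6 + sqrt(3)/3 + 2/((3^(1/3) + 3^(5/6)*I)*(-9*k/2 + sqrt((9*k + 2*sqrt(3))^2 - 12)/2 - sqrt(3))^(1/3)))) - c^2 - c/k + 2*sqrt(3)/k


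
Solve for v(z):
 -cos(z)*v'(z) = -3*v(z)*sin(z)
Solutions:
 v(z) = C1/cos(z)^3


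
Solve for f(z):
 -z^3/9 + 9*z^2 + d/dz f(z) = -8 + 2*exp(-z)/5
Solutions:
 f(z) = C1 + z^4/36 - 3*z^3 - 8*z - 2*exp(-z)/5


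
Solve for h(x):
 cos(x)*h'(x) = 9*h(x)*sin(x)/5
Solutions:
 h(x) = C1/cos(x)^(9/5)


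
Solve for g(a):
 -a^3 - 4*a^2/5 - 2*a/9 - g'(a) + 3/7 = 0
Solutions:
 g(a) = C1 - a^4/4 - 4*a^3/15 - a^2/9 + 3*a/7


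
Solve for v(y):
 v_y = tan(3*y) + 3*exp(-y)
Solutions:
 v(y) = C1 + log(tan(3*y)^2 + 1)/6 - 3*exp(-y)


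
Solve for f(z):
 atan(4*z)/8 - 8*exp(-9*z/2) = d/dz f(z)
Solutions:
 f(z) = C1 + z*atan(4*z)/8 - log(16*z^2 + 1)/64 + 16*exp(-9*z/2)/9


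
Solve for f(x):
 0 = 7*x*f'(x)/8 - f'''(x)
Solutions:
 f(x) = C1 + Integral(C2*airyai(7^(1/3)*x/2) + C3*airybi(7^(1/3)*x/2), x)


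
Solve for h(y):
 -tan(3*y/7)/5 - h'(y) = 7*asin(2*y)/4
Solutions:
 h(y) = C1 - 7*y*asin(2*y)/4 - 7*sqrt(1 - 4*y^2)/8 + 7*log(cos(3*y/7))/15


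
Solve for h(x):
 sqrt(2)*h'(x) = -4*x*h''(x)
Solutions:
 h(x) = C1 + C2*x^(1 - sqrt(2)/4)


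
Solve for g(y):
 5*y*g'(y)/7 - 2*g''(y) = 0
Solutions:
 g(y) = C1 + C2*erfi(sqrt(35)*y/14)


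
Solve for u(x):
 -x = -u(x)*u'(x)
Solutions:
 u(x) = -sqrt(C1 + x^2)
 u(x) = sqrt(C1 + x^2)


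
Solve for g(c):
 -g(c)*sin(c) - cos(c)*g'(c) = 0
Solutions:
 g(c) = C1*cos(c)


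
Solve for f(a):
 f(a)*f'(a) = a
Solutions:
 f(a) = -sqrt(C1 + a^2)
 f(a) = sqrt(C1 + a^2)


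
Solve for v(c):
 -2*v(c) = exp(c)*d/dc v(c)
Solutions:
 v(c) = C1*exp(2*exp(-c))


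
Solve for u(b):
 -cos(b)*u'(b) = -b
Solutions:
 u(b) = C1 + Integral(b/cos(b), b)


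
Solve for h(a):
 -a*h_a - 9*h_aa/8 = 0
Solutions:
 h(a) = C1 + C2*erf(2*a/3)


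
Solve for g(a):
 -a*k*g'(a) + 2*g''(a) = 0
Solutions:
 g(a) = Piecewise((-sqrt(pi)*C1*erf(a*sqrt(-k)/2)/sqrt(-k) - C2, (k > 0) | (k < 0)), (-C1*a - C2, True))


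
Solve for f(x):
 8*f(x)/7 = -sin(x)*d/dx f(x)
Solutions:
 f(x) = C1*(cos(x) + 1)^(4/7)/(cos(x) - 1)^(4/7)


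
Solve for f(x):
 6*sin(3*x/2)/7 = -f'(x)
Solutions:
 f(x) = C1 + 4*cos(3*x/2)/7


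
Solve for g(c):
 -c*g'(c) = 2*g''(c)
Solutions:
 g(c) = C1 + C2*erf(c/2)


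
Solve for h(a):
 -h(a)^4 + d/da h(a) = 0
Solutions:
 h(a) = (-1/(C1 + 3*a))^(1/3)
 h(a) = (-1/(C1 + a))^(1/3)*(-3^(2/3) - 3*3^(1/6)*I)/6
 h(a) = (-1/(C1 + a))^(1/3)*(-3^(2/3) + 3*3^(1/6)*I)/6


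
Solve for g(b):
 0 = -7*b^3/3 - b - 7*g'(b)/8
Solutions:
 g(b) = C1 - 2*b^4/3 - 4*b^2/7


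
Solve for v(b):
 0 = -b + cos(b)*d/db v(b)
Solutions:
 v(b) = C1 + Integral(b/cos(b), b)


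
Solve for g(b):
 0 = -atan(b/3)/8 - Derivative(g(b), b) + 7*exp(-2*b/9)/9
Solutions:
 g(b) = C1 - b*atan(b/3)/8 + 3*log(b^2 + 9)/16 - 7*exp(-2*b/9)/2


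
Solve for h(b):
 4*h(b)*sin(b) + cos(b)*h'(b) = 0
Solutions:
 h(b) = C1*cos(b)^4


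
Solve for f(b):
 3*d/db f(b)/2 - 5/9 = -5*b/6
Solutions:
 f(b) = C1 - 5*b^2/18 + 10*b/27


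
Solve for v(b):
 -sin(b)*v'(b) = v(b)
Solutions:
 v(b) = C1*sqrt(cos(b) + 1)/sqrt(cos(b) - 1)


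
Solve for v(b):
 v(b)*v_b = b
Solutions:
 v(b) = -sqrt(C1 + b^2)
 v(b) = sqrt(C1 + b^2)


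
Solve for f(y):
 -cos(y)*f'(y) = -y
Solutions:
 f(y) = C1 + Integral(y/cos(y), y)


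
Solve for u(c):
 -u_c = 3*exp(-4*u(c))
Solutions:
 u(c) = log(-I*(C1 - 12*c)^(1/4))
 u(c) = log(I*(C1 - 12*c)^(1/4))
 u(c) = log(-(C1 - 12*c)^(1/4))
 u(c) = log(C1 - 12*c)/4


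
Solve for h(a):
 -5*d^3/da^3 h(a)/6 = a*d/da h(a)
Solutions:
 h(a) = C1 + Integral(C2*airyai(-5^(2/3)*6^(1/3)*a/5) + C3*airybi(-5^(2/3)*6^(1/3)*a/5), a)


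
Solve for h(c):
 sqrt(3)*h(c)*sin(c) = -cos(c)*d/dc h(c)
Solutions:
 h(c) = C1*cos(c)^(sqrt(3))


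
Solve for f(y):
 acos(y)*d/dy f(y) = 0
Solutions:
 f(y) = C1


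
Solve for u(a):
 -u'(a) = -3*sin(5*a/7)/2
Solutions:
 u(a) = C1 - 21*cos(5*a/7)/10


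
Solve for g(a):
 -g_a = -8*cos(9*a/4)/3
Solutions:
 g(a) = C1 + 32*sin(9*a/4)/27


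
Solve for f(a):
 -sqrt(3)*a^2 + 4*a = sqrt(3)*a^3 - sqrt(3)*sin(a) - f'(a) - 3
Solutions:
 f(a) = C1 + sqrt(3)*a^4/4 + sqrt(3)*a^3/3 - 2*a^2 - 3*a + sqrt(3)*cos(a)


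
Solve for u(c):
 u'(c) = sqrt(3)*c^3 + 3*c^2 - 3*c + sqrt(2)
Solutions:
 u(c) = C1 + sqrt(3)*c^4/4 + c^3 - 3*c^2/2 + sqrt(2)*c


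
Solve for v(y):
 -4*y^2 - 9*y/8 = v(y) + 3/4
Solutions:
 v(y) = -4*y^2 - 9*y/8 - 3/4


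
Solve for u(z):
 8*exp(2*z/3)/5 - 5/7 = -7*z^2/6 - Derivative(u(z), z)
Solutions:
 u(z) = C1 - 7*z^3/18 + 5*z/7 - 12*exp(2*z/3)/5


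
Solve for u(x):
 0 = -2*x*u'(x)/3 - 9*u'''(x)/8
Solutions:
 u(x) = C1 + Integral(C2*airyai(-2*2^(1/3)*x/3) + C3*airybi(-2*2^(1/3)*x/3), x)


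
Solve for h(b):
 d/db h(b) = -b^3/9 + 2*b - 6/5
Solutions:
 h(b) = C1 - b^4/36 + b^2 - 6*b/5


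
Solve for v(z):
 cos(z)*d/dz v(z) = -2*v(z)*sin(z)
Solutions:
 v(z) = C1*cos(z)^2


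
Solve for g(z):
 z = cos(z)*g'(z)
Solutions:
 g(z) = C1 + Integral(z/cos(z), z)


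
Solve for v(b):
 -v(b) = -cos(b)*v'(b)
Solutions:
 v(b) = C1*sqrt(sin(b) + 1)/sqrt(sin(b) - 1)


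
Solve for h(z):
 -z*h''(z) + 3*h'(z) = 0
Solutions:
 h(z) = C1 + C2*z^4


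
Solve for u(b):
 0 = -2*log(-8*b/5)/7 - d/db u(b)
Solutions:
 u(b) = C1 - 2*b*log(-b)/7 + 2*b*(-3*log(2) + 1 + log(5))/7


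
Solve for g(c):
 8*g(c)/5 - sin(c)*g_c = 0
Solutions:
 g(c) = C1*(cos(c) - 1)^(4/5)/(cos(c) + 1)^(4/5)


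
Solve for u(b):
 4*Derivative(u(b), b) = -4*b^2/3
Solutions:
 u(b) = C1 - b^3/9


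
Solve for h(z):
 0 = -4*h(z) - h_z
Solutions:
 h(z) = C1*exp(-4*z)


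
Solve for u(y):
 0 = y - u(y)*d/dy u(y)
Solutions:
 u(y) = -sqrt(C1 + y^2)
 u(y) = sqrt(C1 + y^2)


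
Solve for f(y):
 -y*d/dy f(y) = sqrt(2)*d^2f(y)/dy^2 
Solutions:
 f(y) = C1 + C2*erf(2^(1/4)*y/2)


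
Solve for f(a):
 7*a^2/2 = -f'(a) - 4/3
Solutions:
 f(a) = C1 - 7*a^3/6 - 4*a/3


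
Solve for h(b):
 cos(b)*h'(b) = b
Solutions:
 h(b) = C1 + Integral(b/cos(b), b)


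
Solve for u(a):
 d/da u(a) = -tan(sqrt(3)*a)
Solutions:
 u(a) = C1 + sqrt(3)*log(cos(sqrt(3)*a))/3


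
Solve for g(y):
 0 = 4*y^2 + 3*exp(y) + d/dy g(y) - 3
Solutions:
 g(y) = C1 - 4*y^3/3 + 3*y - 3*exp(y)


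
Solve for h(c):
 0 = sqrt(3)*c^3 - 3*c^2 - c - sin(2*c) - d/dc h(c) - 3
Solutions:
 h(c) = C1 + sqrt(3)*c^4/4 - c^3 - c^2/2 - 3*c + cos(2*c)/2


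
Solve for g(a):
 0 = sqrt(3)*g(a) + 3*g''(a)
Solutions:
 g(a) = C1*sin(3^(3/4)*a/3) + C2*cos(3^(3/4)*a/3)


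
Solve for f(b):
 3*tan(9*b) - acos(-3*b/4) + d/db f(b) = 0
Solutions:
 f(b) = C1 + b*acos(-3*b/4) + sqrt(16 - 9*b^2)/3 + log(cos(9*b))/3


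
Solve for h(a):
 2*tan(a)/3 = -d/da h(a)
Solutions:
 h(a) = C1 + 2*log(cos(a))/3


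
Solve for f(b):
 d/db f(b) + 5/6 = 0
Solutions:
 f(b) = C1 - 5*b/6


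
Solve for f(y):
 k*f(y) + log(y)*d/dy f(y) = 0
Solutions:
 f(y) = C1*exp(-k*li(y))


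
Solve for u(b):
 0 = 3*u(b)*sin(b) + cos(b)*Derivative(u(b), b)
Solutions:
 u(b) = C1*cos(b)^3


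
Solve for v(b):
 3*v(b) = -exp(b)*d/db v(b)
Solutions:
 v(b) = C1*exp(3*exp(-b))


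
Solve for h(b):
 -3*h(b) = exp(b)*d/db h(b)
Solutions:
 h(b) = C1*exp(3*exp(-b))


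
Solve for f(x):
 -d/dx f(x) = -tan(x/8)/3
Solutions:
 f(x) = C1 - 8*log(cos(x/8))/3


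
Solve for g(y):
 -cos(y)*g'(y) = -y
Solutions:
 g(y) = C1 + Integral(y/cos(y), y)


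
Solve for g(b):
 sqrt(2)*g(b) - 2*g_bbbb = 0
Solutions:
 g(b) = C1*exp(-2^(7/8)*b/2) + C2*exp(2^(7/8)*b/2) + C3*sin(2^(7/8)*b/2) + C4*cos(2^(7/8)*b/2)


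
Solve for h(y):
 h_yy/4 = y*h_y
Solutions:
 h(y) = C1 + C2*erfi(sqrt(2)*y)


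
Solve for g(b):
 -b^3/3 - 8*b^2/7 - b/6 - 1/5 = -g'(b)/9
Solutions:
 g(b) = C1 + 3*b^4/4 + 24*b^3/7 + 3*b^2/4 + 9*b/5


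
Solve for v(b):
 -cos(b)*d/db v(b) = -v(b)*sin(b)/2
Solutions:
 v(b) = C1/sqrt(cos(b))


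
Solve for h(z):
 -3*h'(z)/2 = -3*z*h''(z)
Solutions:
 h(z) = C1 + C2*z^(3/2)


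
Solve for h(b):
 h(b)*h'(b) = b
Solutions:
 h(b) = -sqrt(C1 + b^2)
 h(b) = sqrt(C1 + b^2)


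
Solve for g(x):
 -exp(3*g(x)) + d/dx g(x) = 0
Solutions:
 g(x) = log(-1/(C1 + 3*x))/3
 g(x) = log((-1/(C1 + x))^(1/3)*(-3^(2/3) - 3*3^(1/6)*I)/6)
 g(x) = log((-1/(C1 + x))^(1/3)*(-3^(2/3) + 3*3^(1/6)*I)/6)


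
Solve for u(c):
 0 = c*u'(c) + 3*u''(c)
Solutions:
 u(c) = C1 + C2*erf(sqrt(6)*c/6)


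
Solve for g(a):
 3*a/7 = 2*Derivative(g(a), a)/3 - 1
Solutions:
 g(a) = C1 + 9*a^2/28 + 3*a/2


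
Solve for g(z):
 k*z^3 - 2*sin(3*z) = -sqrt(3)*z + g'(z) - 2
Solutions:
 g(z) = C1 + k*z^4/4 + sqrt(3)*z^2/2 + 2*z + 2*cos(3*z)/3


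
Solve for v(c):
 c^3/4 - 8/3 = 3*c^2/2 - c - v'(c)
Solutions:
 v(c) = C1 - c^4/16 + c^3/2 - c^2/2 + 8*c/3


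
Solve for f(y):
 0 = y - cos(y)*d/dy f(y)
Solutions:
 f(y) = C1 + Integral(y/cos(y), y)


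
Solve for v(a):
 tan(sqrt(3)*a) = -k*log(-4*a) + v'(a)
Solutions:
 v(a) = C1 + a*k*(log(-a) - 1) + 2*a*k*log(2) - sqrt(3)*log(cos(sqrt(3)*a))/3


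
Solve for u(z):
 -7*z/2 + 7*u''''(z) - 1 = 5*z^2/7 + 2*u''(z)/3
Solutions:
 u(z) = C1 + C2*z + C3*exp(-sqrt(42)*z/21) + C4*exp(sqrt(42)*z/21) - 5*z^4/56 - 7*z^3/8 - 12*z^2


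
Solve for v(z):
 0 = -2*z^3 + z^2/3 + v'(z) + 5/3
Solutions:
 v(z) = C1 + z^4/2 - z^3/9 - 5*z/3


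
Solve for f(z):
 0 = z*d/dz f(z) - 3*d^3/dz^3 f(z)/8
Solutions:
 f(z) = C1 + Integral(C2*airyai(2*3^(2/3)*z/3) + C3*airybi(2*3^(2/3)*z/3), z)


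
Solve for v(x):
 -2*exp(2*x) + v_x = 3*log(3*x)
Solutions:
 v(x) = C1 + 3*x*log(x) + 3*x*(-1 + log(3)) + exp(2*x)


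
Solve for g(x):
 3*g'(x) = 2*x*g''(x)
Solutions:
 g(x) = C1 + C2*x^(5/2)


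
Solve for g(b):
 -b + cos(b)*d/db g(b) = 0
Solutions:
 g(b) = C1 + Integral(b/cos(b), b)


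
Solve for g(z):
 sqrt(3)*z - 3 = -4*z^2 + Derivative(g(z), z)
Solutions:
 g(z) = C1 + 4*z^3/3 + sqrt(3)*z^2/2 - 3*z


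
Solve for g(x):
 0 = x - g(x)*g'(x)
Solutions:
 g(x) = -sqrt(C1 + x^2)
 g(x) = sqrt(C1 + x^2)


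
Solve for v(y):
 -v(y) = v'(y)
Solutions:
 v(y) = C1*exp(-y)


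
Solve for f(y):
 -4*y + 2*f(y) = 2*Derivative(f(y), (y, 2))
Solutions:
 f(y) = C1*exp(-y) + C2*exp(y) + 2*y


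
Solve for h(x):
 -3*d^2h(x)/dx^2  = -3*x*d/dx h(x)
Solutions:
 h(x) = C1 + C2*erfi(sqrt(2)*x/2)


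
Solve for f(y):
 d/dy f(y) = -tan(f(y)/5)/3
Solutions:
 f(y) = -5*asin(C1*exp(-y/15)) + 5*pi
 f(y) = 5*asin(C1*exp(-y/15))


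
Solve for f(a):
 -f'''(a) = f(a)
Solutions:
 f(a) = C3*exp(-a) + (C1*sin(sqrt(3)*a/2) + C2*cos(sqrt(3)*a/2))*exp(a/2)


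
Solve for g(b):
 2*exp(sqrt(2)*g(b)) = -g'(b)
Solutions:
 g(b) = sqrt(2)*(2*log(1/(C1 + 2*b)) - log(2))/4


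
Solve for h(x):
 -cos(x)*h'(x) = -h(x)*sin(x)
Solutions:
 h(x) = C1/cos(x)


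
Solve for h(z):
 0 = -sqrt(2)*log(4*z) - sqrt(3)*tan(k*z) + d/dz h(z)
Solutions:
 h(z) = C1 + sqrt(2)*z*(log(z) - 1) + 2*sqrt(2)*z*log(2) + sqrt(3)*Piecewise((-log(cos(k*z))/k, Ne(k, 0)), (0, True))


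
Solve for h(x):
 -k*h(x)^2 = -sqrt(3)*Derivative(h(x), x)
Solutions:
 h(x) = -3/(C1 + sqrt(3)*k*x)


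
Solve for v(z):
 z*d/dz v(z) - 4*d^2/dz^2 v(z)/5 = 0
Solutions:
 v(z) = C1 + C2*erfi(sqrt(10)*z/4)


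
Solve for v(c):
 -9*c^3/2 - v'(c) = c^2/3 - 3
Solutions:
 v(c) = C1 - 9*c^4/8 - c^3/9 + 3*c


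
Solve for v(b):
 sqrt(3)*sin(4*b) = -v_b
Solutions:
 v(b) = C1 + sqrt(3)*cos(4*b)/4


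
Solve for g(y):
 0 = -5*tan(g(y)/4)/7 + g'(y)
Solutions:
 g(y) = -4*asin(C1*exp(5*y/28)) + 4*pi
 g(y) = 4*asin(C1*exp(5*y/28))


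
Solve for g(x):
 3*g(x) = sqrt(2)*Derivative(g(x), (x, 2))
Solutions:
 g(x) = C1*exp(-2^(3/4)*sqrt(3)*x/2) + C2*exp(2^(3/4)*sqrt(3)*x/2)


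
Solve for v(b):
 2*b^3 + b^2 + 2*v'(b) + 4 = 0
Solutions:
 v(b) = C1 - b^4/4 - b^3/6 - 2*b


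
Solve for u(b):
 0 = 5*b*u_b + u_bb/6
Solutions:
 u(b) = C1 + C2*erf(sqrt(15)*b)


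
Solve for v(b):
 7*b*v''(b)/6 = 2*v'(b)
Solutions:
 v(b) = C1 + C2*b^(19/7)


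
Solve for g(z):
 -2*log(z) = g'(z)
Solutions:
 g(z) = C1 - 2*z*log(z) + 2*z


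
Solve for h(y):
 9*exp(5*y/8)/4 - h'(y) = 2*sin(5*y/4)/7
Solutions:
 h(y) = C1 + 18*exp(5*y/8)/5 + 8*cos(5*y/4)/35


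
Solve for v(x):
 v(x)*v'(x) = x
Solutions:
 v(x) = -sqrt(C1 + x^2)
 v(x) = sqrt(C1 + x^2)


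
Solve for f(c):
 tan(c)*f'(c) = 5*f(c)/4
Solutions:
 f(c) = C1*sin(c)^(5/4)


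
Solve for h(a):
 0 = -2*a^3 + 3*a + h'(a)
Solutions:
 h(a) = C1 + a^4/2 - 3*a^2/2


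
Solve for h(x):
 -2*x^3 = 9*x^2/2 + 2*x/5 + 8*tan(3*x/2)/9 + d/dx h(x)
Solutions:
 h(x) = C1 - x^4/2 - 3*x^3/2 - x^2/5 + 16*log(cos(3*x/2))/27


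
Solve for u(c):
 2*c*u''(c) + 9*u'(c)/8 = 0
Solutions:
 u(c) = C1 + C2*c^(7/16)


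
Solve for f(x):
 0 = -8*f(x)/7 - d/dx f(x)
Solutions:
 f(x) = C1*exp(-8*x/7)


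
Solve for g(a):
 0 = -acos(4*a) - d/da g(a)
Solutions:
 g(a) = C1 - a*acos(4*a) + sqrt(1 - 16*a^2)/4


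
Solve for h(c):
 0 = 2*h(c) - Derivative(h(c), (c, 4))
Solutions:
 h(c) = C1*exp(-2^(1/4)*c) + C2*exp(2^(1/4)*c) + C3*sin(2^(1/4)*c) + C4*cos(2^(1/4)*c)


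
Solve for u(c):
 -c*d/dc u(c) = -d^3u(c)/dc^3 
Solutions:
 u(c) = C1 + Integral(C2*airyai(c) + C3*airybi(c), c)


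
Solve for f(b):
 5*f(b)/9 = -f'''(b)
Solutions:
 f(b) = C3*exp(-15^(1/3)*b/3) + (C1*sin(3^(5/6)*5^(1/3)*b/6) + C2*cos(3^(5/6)*5^(1/3)*b/6))*exp(15^(1/3)*b/6)


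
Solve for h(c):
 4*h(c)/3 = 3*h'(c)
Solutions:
 h(c) = C1*exp(4*c/9)


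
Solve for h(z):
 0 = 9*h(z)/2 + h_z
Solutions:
 h(z) = C1*exp(-9*z/2)


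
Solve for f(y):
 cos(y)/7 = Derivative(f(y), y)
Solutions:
 f(y) = C1 + sin(y)/7


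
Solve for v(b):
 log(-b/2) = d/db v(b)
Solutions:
 v(b) = C1 + b*log(-b) + b*(-1 - log(2))


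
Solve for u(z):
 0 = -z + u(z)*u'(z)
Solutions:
 u(z) = -sqrt(C1 + z^2)
 u(z) = sqrt(C1 + z^2)


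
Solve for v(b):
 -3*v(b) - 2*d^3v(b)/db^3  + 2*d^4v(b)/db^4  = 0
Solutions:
 v(b) = C1*exp(b*(1 - 2*sqrt(-2*2^(2/3)/(-3 + sqrt(137))^(1/3) + 1/4 + 2^(1/3)*(-3 + sqrt(137))^(1/3)/2))/4)*sin(b*sqrt(-2*2^(2/3)/(-3 + sqrt(137))^(1/3) - 1/2 + 2^(1/3)*(-3 + sqrt(137))^(1/3)/2 + 1/(4*sqrt(-2*2^(2/3)/(-3 + sqrt(137))^(1/3) + 1/4 + 2^(1/3)*(-3 + sqrt(137))^(1/3)/2)))/2) + C2*exp(b*(1 - 2*sqrt(-2*2^(2/3)/(-3 + sqrt(137))^(1/3) + 1/4 + 2^(1/3)*(-3 + sqrt(137))^(1/3)/2))/4)*cos(b*sqrt(-2*2^(2/3)/(-3 + sqrt(137))^(1/3) - 1/2 + 2^(1/3)*(-3 + sqrt(137))^(1/3)/2 + 1/(4*sqrt(-2*2^(2/3)/(-3 + sqrt(137))^(1/3) + 1/4 + 2^(1/3)*(-3 + sqrt(137))^(1/3)/2)))/2) + C3*exp(b*(2*sqrt(-2*2^(2/3)/(-3 + sqrt(137))^(1/3) + 1/4 + 2^(1/3)*(-3 + sqrt(137))^(1/3)/2) + 1 + 2*sqrt(-2^(1/3)*(-3 + sqrt(137))^(1/3)/2 + 1/2 + 2*2^(2/3)/(-3 + sqrt(137))^(1/3) + 1/(4*sqrt(-2*2^(2/3)/(-3 + sqrt(137))^(1/3) + 1/4 + 2^(1/3)*(-3 + sqrt(137))^(1/3)/2))))/4) + C4*exp(b*(-2*sqrt(-2^(1/3)*(-3 + sqrt(137))^(1/3)/2 + 1/2 + 2*2^(2/3)/(-3 + sqrt(137))^(1/3) + 1/(4*sqrt(-2*2^(2/3)/(-3 + sqrt(137))^(1/3) + 1/4 + 2^(1/3)*(-3 + sqrt(137))^(1/3)/2))) + 2*sqrt(-2*2^(2/3)/(-3 + sqrt(137))^(1/3) + 1/4 + 2^(1/3)*(-3 + sqrt(137))^(1/3)/2) + 1)/4)


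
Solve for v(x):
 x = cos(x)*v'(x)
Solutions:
 v(x) = C1 + Integral(x/cos(x), x)


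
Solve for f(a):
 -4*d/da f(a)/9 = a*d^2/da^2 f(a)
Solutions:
 f(a) = C1 + C2*a^(5/9)


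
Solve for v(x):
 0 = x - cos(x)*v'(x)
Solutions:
 v(x) = C1 + Integral(x/cos(x), x)


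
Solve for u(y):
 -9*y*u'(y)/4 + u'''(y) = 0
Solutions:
 u(y) = C1 + Integral(C2*airyai(2^(1/3)*3^(2/3)*y/2) + C3*airybi(2^(1/3)*3^(2/3)*y/2), y)


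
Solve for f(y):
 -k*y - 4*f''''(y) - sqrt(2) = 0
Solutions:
 f(y) = C1 + C2*y + C3*y^2 + C4*y^3 - k*y^5/480 - sqrt(2)*y^4/96
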